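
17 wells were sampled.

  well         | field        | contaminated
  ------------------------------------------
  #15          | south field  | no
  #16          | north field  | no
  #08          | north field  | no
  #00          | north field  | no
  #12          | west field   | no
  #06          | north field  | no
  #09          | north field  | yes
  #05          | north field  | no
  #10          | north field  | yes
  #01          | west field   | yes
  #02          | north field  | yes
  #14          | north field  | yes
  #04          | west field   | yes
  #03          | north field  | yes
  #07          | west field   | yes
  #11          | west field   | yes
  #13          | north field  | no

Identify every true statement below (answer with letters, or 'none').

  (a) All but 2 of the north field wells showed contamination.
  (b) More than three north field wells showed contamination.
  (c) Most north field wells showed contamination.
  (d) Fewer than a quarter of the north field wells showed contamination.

(b)

|A| = 11, |A ∩ B| = 5, |A ∖ B| = 6.
(a) |A ∖ B| = 2: fails.
(b) |A ∩ B| > 3: holds.
(c) |A ∩ B| > |A ∖ B|: fails.
(d) |A ∩ B| / |A| < 1/4: fails.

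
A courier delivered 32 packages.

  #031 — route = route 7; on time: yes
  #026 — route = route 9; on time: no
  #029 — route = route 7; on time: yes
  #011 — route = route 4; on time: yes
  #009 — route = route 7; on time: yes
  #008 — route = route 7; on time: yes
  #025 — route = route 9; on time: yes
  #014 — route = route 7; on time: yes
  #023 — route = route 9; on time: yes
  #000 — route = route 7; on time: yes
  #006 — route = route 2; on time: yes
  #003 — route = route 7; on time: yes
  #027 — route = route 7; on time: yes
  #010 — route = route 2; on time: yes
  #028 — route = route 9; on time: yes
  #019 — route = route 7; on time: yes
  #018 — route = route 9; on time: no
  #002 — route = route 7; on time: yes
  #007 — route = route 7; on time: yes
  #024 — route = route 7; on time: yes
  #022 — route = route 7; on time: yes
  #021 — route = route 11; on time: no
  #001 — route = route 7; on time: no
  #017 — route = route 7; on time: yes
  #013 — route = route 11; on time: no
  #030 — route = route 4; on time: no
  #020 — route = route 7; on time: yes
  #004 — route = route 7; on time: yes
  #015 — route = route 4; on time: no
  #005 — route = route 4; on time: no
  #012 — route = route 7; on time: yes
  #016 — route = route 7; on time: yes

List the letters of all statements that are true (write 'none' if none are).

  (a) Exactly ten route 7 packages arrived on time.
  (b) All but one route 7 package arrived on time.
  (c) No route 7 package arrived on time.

(b)

|A| = 19, |A ∩ B| = 18, |A ∖ B| = 1.
(a) |A ∩ B| = 10: fails.
(b) |A ∖ B| = 1: holds.
(c) A ∩ B = ∅ (|A ∩ B| = 0): fails.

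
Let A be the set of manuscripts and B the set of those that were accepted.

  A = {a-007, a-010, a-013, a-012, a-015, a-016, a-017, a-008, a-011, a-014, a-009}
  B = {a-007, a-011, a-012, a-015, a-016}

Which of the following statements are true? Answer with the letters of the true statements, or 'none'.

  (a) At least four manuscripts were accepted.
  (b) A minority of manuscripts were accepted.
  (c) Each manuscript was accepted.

|A| = 11, |A ∩ B| = 5, |A ∖ B| = 6.
(a) |A ∩ B| ≥ 4: holds.
(b) |A ∩ B| < |A ∖ B|: holds.
(c) A ⊆ B, i.e. every element of A is in B (|A ∖ B| = 0): fails.

(a), (b)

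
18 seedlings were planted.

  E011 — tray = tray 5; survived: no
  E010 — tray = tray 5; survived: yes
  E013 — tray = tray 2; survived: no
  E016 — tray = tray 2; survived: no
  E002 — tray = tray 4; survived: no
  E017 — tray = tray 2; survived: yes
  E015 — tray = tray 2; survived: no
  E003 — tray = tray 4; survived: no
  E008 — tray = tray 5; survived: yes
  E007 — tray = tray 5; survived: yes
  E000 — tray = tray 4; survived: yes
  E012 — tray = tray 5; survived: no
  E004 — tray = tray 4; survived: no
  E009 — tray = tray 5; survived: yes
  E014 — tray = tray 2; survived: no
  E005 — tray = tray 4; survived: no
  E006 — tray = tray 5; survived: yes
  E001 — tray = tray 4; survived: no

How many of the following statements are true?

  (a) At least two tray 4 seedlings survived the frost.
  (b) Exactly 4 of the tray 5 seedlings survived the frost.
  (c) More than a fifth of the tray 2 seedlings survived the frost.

(a) tray 4: |A| = 6, |A ∩ B| = 1; needs |A ∩ B| ≥ 2 — false.
(b) tray 5: |A| = 7, |A ∩ B| = 5; needs |A ∩ B| = 4 — false.
(c) tray 2: |A| = 5, |A ∩ B| = 1; needs |A ∩ B| / |A| > 1/5 — false.

0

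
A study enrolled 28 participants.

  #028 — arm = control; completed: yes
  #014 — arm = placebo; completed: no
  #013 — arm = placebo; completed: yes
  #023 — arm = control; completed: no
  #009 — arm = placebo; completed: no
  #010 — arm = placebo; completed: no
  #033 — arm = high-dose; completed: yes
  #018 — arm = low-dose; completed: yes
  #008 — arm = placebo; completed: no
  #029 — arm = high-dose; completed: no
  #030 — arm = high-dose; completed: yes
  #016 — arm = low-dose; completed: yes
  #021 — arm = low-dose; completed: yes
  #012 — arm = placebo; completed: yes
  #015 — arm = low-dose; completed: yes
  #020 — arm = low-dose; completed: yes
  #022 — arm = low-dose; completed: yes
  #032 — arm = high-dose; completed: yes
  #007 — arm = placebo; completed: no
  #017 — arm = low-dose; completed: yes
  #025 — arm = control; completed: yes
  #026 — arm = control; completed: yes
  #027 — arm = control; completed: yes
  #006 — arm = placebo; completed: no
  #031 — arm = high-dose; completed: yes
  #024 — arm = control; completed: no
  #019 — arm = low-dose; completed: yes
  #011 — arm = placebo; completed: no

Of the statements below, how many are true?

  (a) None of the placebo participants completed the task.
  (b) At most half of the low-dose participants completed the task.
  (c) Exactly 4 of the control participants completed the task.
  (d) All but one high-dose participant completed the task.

2

(a) placebo: |A| = 9, |A ∩ B| = 2; needs A ∩ B = ∅ (|A ∩ B| = 0) — false.
(b) low-dose: |A| = 8, |A ∩ B| = 8; needs |A ∩ B| ≤ |A ∖ B| — false.
(c) control: |A| = 6, |A ∩ B| = 4; needs |A ∩ B| = 4 — true.
(d) high-dose: |A| = 5, |A ∩ B| = 4; needs |A ∖ B| = 1 — true.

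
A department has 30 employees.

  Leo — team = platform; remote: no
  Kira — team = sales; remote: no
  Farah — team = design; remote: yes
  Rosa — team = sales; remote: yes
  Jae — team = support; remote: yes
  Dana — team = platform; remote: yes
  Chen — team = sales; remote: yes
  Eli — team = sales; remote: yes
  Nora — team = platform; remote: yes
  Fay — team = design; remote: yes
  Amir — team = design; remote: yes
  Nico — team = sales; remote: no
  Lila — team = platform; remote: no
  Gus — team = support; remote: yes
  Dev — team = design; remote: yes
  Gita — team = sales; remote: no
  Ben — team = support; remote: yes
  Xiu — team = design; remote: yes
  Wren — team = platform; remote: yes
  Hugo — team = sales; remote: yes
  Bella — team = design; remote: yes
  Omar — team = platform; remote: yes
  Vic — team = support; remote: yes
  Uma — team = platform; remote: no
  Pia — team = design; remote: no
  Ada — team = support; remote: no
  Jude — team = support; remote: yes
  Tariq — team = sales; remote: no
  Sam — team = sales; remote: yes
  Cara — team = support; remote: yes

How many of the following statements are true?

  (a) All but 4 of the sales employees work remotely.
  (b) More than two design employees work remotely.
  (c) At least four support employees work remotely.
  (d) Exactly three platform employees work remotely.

3

(a) sales: |A| = 9, |A ∩ B| = 5; needs |A ∖ B| = 4 — true.
(b) design: |A| = 7, |A ∩ B| = 6; needs |A ∩ B| > 2 — true.
(c) support: |A| = 7, |A ∩ B| = 6; needs |A ∩ B| ≥ 4 — true.
(d) platform: |A| = 7, |A ∩ B| = 4; needs |A ∩ B| = 3 — false.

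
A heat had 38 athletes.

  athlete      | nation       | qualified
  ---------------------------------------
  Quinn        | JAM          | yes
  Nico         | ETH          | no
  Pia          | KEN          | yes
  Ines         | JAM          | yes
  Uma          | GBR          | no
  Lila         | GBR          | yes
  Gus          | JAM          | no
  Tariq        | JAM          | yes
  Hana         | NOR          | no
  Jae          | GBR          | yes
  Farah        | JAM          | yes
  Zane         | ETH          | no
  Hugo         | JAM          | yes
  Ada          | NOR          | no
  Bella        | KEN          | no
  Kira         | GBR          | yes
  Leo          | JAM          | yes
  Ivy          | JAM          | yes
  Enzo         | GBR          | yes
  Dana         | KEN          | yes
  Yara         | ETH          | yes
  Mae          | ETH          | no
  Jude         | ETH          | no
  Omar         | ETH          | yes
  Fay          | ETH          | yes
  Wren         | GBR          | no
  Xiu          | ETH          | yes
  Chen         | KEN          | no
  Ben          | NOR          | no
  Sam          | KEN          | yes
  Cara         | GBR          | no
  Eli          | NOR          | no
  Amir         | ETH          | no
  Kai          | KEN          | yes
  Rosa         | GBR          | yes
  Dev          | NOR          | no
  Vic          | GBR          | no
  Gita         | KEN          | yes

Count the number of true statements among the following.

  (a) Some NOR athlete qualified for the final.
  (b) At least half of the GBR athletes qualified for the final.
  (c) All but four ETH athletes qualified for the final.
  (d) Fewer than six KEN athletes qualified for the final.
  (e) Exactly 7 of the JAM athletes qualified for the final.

3

(a) NOR: |A| = 5, |A ∩ B| = 0; needs A ∩ B ≠ ∅ (|A ∩ B| ≥ 1) — false.
(b) GBR: |A| = 9, |A ∩ B| = 5; needs |A ∩ B| ≥ |A ∖ B| — true.
(c) ETH: |A| = 9, |A ∩ B| = 4; needs |A ∖ B| = 4 — false.
(d) KEN: |A| = 7, |A ∩ B| = 5; needs |A ∩ B| < 6 — true.
(e) JAM: |A| = 8, |A ∩ B| = 7; needs |A ∩ B| = 7 — true.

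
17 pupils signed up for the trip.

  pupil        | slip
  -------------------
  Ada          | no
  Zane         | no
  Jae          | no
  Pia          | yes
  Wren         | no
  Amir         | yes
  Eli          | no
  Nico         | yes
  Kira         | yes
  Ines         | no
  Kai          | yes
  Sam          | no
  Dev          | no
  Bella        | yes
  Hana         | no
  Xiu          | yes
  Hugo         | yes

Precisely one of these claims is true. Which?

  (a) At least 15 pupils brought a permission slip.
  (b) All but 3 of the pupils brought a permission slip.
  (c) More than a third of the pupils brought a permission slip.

(c)

|A| = 17, |A ∩ B| = 8, |A ∖ B| = 9.
(a) requires |A ∩ B| ≥ 15: false.
(b) requires |A ∖ B| = 3: false.
(c) requires |A ∩ B| / |A| > 1/3: true.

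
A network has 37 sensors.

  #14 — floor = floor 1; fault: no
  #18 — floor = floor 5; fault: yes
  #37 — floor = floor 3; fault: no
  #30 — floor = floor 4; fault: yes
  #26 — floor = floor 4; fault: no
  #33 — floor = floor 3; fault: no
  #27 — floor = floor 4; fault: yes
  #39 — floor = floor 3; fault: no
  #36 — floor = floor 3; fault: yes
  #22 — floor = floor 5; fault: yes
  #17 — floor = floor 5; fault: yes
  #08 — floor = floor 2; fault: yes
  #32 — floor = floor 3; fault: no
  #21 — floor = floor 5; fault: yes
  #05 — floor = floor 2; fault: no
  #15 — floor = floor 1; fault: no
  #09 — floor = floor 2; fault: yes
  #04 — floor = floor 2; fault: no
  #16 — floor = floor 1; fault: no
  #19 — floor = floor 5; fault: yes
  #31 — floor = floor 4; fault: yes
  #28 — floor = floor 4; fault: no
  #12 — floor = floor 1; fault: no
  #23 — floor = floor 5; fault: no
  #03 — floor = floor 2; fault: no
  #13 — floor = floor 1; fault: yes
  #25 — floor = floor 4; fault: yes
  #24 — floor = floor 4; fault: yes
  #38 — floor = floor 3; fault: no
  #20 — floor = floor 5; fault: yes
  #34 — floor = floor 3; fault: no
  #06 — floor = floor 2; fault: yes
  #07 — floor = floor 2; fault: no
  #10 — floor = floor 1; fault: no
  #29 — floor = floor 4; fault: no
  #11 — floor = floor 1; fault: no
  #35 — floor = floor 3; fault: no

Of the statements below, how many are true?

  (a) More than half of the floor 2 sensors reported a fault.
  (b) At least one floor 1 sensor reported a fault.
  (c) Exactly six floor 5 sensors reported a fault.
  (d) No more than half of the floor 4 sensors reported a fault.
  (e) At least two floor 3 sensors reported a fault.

(a) floor 2: |A| = 7, |A ∩ B| = 3; needs |A ∩ B| > |A ∖ B| — false.
(b) floor 1: |A| = 7, |A ∩ B| = 1; needs A ∩ B ≠ ∅ (|A ∩ B| ≥ 1) — true.
(c) floor 5: |A| = 7, |A ∩ B| = 6; needs |A ∩ B| = 6 — true.
(d) floor 4: |A| = 8, |A ∩ B| = 5; needs |A ∩ B| ≤ |A ∖ B| — false.
(e) floor 3: |A| = 8, |A ∩ B| = 1; needs |A ∩ B| ≥ 2 — false.

2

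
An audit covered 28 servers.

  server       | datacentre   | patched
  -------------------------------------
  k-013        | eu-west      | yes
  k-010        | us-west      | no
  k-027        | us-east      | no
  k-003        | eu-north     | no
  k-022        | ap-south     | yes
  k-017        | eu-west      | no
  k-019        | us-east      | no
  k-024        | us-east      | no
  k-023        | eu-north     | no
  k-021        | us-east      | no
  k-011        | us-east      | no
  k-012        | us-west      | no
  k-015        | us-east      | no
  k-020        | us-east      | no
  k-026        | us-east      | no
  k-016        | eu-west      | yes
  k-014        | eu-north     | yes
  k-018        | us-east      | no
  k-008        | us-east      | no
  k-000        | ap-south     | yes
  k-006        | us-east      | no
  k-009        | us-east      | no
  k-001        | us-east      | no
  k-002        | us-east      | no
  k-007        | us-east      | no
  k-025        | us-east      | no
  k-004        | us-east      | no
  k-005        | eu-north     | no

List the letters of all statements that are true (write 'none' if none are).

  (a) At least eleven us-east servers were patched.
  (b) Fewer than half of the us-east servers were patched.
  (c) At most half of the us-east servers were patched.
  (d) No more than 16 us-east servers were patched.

|A| = 17, |A ∩ B| = 0, |A ∖ B| = 17.
(a) |A ∩ B| ≥ 11: fails.
(b) |A ∩ B| < |A ∖ B|: holds.
(c) |A ∩ B| ≤ |A ∖ B|: holds.
(d) |A ∩ B| ≤ 16: holds.

(b), (c), (d)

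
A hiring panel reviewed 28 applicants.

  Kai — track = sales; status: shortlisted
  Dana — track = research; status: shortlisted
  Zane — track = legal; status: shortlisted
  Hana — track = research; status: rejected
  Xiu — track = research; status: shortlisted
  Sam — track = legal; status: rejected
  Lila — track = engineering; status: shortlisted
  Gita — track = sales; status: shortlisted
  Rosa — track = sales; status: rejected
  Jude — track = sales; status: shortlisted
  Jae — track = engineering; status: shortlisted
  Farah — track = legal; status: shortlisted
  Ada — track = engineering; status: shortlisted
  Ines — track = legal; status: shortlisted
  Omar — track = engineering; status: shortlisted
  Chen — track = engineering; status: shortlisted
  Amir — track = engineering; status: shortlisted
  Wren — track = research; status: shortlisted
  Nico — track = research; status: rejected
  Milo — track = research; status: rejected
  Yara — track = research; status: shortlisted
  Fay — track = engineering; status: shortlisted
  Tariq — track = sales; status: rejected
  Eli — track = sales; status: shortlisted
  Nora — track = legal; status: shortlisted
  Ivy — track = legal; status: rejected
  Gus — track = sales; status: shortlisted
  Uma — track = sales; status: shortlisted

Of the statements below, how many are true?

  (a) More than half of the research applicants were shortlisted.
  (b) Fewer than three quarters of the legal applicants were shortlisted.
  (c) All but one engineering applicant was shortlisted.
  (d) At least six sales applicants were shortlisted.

3

(a) research: |A| = 7, |A ∩ B| = 4; needs |A ∩ B| > |A ∖ B| — true.
(b) legal: |A| = 6, |A ∩ B| = 4; needs |A ∩ B| / |A| < 3/4 — true.
(c) engineering: |A| = 7, |A ∩ B| = 7; needs |A ∖ B| = 1 — false.
(d) sales: |A| = 8, |A ∩ B| = 6; needs |A ∩ B| ≥ 6 — true.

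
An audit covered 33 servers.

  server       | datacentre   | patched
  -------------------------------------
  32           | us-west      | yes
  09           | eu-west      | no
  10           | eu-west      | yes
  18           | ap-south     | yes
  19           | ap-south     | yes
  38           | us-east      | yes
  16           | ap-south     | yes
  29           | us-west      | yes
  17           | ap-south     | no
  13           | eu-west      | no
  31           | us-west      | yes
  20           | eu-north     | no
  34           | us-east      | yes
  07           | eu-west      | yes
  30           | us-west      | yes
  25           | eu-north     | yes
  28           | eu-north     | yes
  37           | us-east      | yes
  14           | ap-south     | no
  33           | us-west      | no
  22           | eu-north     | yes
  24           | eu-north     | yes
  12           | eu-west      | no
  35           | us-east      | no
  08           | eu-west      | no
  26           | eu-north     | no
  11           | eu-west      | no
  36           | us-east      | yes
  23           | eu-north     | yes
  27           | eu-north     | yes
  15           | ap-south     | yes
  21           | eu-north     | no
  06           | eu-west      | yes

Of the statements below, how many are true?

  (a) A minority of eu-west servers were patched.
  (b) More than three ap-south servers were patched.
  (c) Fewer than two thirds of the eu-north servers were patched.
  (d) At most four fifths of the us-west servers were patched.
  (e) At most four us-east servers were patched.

4

(a) eu-west: |A| = 8, |A ∩ B| = 3; needs |A ∩ B| < |A ∖ B| — true.
(b) ap-south: |A| = 6, |A ∩ B| = 4; needs |A ∩ B| > 3 — true.
(c) eu-north: |A| = 9, |A ∩ B| = 6; needs |A ∩ B| / |A| < 2/3 — false.
(d) us-west: |A| = 5, |A ∩ B| = 4; needs |A ∩ B| / |A| ≤ 4/5 — true.
(e) us-east: |A| = 5, |A ∩ B| = 4; needs |A ∩ B| ≤ 4 — true.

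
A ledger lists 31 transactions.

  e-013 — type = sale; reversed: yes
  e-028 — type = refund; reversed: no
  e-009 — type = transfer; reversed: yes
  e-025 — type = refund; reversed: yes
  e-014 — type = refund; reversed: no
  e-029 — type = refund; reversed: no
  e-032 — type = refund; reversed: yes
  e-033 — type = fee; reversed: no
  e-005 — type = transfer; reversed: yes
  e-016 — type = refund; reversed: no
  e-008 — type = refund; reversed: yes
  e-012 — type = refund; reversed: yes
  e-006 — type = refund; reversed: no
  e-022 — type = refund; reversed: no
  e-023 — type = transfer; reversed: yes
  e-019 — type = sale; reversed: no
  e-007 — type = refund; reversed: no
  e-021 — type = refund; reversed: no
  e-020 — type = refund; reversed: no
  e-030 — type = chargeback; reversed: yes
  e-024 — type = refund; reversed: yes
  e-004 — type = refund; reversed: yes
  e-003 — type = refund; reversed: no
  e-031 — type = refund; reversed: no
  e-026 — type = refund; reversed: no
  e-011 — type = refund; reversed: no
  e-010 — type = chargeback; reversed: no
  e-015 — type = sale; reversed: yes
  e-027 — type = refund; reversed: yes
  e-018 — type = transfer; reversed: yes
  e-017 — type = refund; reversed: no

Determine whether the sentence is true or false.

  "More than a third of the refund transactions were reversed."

Truth condition: |A ∩ B| / |A| > 1/3.
|A| = 21, |A ∩ B| = 7, |A ∖ B| = 14.
|A ∩ B|/|A| = 7/21, so the statement is false.

False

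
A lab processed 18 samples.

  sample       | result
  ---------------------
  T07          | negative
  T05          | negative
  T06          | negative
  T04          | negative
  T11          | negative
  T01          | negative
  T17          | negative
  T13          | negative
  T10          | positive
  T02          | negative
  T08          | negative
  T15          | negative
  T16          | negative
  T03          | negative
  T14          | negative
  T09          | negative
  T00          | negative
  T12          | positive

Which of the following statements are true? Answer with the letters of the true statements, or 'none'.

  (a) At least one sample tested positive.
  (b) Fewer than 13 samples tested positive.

|A| = 18, |A ∩ B| = 2, |A ∖ B| = 16.
(a) A ∩ B ≠ ∅ (|A ∩ B| ≥ 1): holds.
(b) |A ∩ B| < 13: holds.

(a), (b)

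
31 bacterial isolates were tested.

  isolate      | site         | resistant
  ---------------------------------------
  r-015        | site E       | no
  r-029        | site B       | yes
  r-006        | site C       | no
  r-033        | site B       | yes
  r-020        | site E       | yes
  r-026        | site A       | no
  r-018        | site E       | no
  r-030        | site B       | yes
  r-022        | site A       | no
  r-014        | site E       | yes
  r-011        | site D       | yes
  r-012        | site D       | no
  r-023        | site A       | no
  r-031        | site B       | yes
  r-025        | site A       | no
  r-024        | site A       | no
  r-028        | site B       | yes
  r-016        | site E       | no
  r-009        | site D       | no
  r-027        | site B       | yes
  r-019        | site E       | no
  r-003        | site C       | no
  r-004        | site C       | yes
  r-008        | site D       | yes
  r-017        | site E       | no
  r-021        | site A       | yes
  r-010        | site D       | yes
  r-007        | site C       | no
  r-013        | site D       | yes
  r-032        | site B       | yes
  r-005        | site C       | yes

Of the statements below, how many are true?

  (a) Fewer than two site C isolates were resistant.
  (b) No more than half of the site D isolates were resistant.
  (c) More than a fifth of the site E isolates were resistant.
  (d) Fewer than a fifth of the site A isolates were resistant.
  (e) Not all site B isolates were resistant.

2

(a) site C: |A| = 5, |A ∩ B| = 2; needs |A ∩ B| < 2 — false.
(b) site D: |A| = 6, |A ∩ B| = 4; needs |A ∩ B| ≤ |A ∖ B| — false.
(c) site E: |A| = 7, |A ∩ B| = 2; needs |A ∩ B| / |A| > 1/5 — true.
(d) site A: |A| = 6, |A ∩ B| = 1; needs |A ∩ B| / |A| < 1/5 — true.
(e) site B: |A| = 7, |A ∩ B| = 7; needs A ⊄ B (|A ∖ B| ≥ 1) — false.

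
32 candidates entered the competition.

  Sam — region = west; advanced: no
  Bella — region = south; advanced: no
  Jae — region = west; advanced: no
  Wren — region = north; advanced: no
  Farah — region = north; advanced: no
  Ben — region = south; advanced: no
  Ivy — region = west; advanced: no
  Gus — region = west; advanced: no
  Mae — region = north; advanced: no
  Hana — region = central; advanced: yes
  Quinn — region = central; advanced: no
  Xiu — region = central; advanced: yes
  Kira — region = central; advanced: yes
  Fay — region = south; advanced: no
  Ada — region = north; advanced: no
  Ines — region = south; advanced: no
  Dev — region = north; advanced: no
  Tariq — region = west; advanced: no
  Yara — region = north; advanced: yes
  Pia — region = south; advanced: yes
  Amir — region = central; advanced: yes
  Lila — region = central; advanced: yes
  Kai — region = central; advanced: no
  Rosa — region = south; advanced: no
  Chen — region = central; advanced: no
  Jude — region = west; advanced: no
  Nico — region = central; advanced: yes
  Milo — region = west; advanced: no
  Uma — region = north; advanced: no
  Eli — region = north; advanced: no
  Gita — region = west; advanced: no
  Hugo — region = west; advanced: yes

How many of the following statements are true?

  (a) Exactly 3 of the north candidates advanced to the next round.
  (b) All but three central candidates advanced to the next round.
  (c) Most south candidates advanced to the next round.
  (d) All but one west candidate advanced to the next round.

1

(a) north: |A| = 8, |A ∩ B| = 1; needs |A ∩ B| = 3 — false.
(b) central: |A| = 9, |A ∩ B| = 6; needs |A ∖ B| = 3 — true.
(c) south: |A| = 6, |A ∩ B| = 1; needs |A ∩ B| > |A ∖ B| — false.
(d) west: |A| = 9, |A ∩ B| = 1; needs |A ∖ B| = 1 — false.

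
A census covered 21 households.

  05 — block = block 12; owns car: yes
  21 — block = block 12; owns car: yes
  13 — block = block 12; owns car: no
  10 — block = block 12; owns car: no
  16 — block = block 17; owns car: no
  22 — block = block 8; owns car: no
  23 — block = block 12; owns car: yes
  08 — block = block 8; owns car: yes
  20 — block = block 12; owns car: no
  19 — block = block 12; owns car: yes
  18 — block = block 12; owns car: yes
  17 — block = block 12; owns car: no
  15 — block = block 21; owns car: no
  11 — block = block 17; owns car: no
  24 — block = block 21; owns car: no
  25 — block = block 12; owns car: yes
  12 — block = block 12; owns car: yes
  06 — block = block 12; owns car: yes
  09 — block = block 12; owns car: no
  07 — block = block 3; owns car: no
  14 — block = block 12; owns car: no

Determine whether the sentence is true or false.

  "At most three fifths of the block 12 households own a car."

'At most three fifths of the block 12 households own a car' holds iff |A ∩ B| / |A| ≤ 3/5.
A (the restrictor) = {05, 21, 13, 10, 23, 20, 19, 18, 17, 25, 12, 06, 09, 14}, |A| = 14.
A ∩ B = {05, 21, 23, 19, 18, 25, 12, 06}, so |A ∩ B| = 8.
A ∖ B = {13, 10, 20, 17, 09, 14}, so |A ∖ B| = 6.
|A ∩ B|/|A| = 8/14, so the statement is true.

True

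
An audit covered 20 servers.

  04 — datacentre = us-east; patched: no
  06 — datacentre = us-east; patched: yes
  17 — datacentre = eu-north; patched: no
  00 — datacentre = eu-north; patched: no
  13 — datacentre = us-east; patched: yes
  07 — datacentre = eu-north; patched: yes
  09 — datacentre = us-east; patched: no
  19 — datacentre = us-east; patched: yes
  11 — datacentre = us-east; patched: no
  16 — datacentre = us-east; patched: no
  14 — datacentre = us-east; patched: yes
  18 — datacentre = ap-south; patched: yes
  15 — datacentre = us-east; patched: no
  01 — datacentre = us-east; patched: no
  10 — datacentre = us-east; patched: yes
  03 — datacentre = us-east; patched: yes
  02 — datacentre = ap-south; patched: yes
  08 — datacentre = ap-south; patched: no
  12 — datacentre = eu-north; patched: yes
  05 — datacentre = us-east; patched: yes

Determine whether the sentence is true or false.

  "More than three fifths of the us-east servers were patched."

False

'More than three fifths of the us-east servers were patched' holds iff |A ∩ B| / |A| > 3/5.
A (the restrictor) = {04, 06, 13, 09, 19, 11, 16, 14, 15, 01, 10, 03, 05}, |A| = 13.
A ∩ B = {06, 13, 19, 14, 10, 03, 05}, so |A ∩ B| = 7.
A ∖ B = {04, 09, 11, 16, 15, 01}, so |A ∖ B| = 6.
|A ∩ B|/|A| = 7/13, so the statement is false.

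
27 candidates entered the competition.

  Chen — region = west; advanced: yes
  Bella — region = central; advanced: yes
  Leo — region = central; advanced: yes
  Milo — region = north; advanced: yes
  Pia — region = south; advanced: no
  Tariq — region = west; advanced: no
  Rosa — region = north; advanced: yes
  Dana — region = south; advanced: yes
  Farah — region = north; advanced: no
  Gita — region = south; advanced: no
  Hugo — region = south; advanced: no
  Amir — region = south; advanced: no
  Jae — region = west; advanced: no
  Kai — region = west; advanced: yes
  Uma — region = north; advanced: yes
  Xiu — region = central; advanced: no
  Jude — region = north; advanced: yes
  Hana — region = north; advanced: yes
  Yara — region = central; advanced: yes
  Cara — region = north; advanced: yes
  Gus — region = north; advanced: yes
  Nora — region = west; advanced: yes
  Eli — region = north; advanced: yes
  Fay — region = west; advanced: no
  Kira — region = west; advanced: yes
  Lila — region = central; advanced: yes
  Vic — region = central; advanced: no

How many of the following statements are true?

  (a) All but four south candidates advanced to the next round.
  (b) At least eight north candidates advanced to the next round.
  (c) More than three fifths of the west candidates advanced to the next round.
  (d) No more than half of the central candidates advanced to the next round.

(a) south: |A| = 5, |A ∩ B| = 1; needs |A ∖ B| = 4 — true.
(b) north: |A| = 9, |A ∩ B| = 8; needs |A ∩ B| ≥ 8 — true.
(c) west: |A| = 7, |A ∩ B| = 4; needs |A ∩ B| / |A| > 3/5 — false.
(d) central: |A| = 6, |A ∩ B| = 4; needs |A ∩ B| ≤ |A ∖ B| — false.

2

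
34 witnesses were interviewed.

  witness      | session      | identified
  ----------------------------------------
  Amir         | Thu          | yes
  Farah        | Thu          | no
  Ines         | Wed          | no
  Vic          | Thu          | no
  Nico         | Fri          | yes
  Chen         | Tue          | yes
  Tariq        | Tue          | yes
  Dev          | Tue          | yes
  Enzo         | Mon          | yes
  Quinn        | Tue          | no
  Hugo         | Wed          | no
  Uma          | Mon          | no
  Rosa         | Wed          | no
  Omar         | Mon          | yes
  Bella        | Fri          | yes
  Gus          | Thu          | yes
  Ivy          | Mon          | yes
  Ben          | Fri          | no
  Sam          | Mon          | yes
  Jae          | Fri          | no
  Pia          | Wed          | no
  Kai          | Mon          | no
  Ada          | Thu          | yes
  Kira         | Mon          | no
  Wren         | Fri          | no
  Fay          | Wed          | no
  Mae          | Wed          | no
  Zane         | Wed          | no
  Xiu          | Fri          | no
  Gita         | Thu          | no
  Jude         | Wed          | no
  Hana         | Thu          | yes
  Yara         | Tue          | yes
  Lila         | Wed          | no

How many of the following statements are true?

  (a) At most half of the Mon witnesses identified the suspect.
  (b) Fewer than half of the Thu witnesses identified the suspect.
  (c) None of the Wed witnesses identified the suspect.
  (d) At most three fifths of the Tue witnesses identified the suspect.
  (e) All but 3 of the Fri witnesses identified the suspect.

(a) Mon: |A| = 7, |A ∩ B| = 4; needs |A ∩ B| ≤ |A ∖ B| — false.
(b) Thu: |A| = 7, |A ∩ B| = 4; needs |A ∩ B| < |A ∖ B| — false.
(c) Wed: |A| = 9, |A ∩ B| = 0; needs A ∩ B = ∅ (|A ∩ B| = 0) — true.
(d) Tue: |A| = 5, |A ∩ B| = 4; needs |A ∩ B| / |A| ≤ 3/5 — false.
(e) Fri: |A| = 6, |A ∩ B| = 2; needs |A ∖ B| = 3 — false.

1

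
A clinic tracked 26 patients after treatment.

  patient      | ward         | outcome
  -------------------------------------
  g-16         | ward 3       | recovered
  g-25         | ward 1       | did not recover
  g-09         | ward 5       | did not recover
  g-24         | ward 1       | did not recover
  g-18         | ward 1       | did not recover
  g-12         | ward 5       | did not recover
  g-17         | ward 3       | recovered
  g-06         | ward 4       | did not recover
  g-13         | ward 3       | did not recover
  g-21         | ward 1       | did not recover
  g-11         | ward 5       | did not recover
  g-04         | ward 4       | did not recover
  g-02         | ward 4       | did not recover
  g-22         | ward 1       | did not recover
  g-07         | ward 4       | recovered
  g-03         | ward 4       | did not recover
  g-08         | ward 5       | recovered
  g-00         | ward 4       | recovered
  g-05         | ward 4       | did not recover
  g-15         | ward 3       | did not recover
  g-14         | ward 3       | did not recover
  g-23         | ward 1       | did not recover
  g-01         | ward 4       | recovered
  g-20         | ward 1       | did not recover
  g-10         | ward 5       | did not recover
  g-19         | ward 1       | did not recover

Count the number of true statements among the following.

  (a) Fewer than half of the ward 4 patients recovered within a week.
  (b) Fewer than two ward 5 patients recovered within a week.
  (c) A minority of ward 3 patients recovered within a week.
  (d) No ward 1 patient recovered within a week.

4

(a) ward 4: |A| = 8, |A ∩ B| = 3; needs |A ∩ B| < |A ∖ B| — true.
(b) ward 5: |A| = 5, |A ∩ B| = 1; needs |A ∩ B| < 2 — true.
(c) ward 3: |A| = 5, |A ∩ B| = 2; needs |A ∩ B| < |A ∖ B| — true.
(d) ward 1: |A| = 8, |A ∩ B| = 0; needs A ∩ B = ∅ (|A ∩ B| = 0) — true.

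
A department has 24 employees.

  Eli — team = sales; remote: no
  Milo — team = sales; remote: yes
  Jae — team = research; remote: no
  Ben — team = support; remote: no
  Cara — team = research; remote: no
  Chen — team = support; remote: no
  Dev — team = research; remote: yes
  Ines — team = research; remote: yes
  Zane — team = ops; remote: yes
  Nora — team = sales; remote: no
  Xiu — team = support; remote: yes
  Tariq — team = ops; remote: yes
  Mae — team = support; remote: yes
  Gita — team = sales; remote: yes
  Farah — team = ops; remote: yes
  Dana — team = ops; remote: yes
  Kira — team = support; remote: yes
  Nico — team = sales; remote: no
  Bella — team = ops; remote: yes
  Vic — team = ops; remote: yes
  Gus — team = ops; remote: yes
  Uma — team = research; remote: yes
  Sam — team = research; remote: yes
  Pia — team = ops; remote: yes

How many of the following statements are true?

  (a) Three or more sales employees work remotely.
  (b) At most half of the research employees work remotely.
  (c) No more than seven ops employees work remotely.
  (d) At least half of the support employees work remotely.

(a) sales: |A| = 5, |A ∩ B| = 2; needs |A ∩ B| ≥ 3 — false.
(b) research: |A| = 6, |A ∩ B| = 4; needs |A ∩ B| ≤ |A ∖ B| — false.
(c) ops: |A| = 8, |A ∩ B| = 8; needs |A ∩ B| ≤ 7 — false.
(d) support: |A| = 5, |A ∩ B| = 3; needs |A ∩ B| ≥ |A ∖ B| — true.

1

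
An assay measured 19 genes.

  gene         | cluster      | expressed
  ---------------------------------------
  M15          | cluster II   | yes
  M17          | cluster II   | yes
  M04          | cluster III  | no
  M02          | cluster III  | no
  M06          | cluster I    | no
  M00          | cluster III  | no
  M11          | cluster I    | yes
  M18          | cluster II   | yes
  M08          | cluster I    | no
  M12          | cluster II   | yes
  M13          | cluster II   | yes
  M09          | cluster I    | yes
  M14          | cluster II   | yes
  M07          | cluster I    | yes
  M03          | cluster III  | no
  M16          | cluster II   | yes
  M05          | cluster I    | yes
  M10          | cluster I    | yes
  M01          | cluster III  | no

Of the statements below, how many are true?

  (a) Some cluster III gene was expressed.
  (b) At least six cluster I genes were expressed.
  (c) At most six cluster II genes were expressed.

(a) cluster III: |A| = 5, |A ∩ B| = 0; needs A ∩ B ≠ ∅ (|A ∩ B| ≥ 1) — false.
(b) cluster I: |A| = 7, |A ∩ B| = 5; needs |A ∩ B| ≥ 6 — false.
(c) cluster II: |A| = 7, |A ∩ B| = 7; needs |A ∩ B| ≤ 6 — false.

0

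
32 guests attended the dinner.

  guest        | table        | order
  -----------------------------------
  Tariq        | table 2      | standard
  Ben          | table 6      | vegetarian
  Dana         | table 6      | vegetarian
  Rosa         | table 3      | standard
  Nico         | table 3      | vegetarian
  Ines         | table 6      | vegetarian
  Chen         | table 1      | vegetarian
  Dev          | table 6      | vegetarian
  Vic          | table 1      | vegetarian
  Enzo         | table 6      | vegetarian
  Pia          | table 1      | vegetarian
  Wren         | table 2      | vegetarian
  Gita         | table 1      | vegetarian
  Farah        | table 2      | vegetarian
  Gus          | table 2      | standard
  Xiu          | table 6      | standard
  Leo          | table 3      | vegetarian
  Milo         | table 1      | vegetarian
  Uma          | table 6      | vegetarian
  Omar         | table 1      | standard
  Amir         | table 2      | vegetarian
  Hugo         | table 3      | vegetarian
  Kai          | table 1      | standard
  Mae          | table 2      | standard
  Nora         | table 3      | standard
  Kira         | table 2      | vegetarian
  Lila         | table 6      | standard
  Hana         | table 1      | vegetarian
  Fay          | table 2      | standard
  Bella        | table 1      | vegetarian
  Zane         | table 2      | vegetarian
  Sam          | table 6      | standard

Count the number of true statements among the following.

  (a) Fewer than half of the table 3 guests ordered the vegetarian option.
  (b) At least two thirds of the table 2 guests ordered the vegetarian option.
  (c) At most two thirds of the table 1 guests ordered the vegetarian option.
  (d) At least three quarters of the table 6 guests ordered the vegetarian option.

0

(a) table 3: |A| = 5, |A ∩ B| = 3; needs |A ∩ B| < |A ∖ B| — false.
(b) table 2: |A| = 9, |A ∩ B| = 5; needs |A ∩ B| / |A| ≥ 2/3 — false.
(c) table 1: |A| = 9, |A ∩ B| = 7; needs |A ∩ B| / |A| ≤ 2/3 — false.
(d) table 6: |A| = 9, |A ∩ B| = 6; needs |A ∩ B| / |A| ≥ 3/4 — false.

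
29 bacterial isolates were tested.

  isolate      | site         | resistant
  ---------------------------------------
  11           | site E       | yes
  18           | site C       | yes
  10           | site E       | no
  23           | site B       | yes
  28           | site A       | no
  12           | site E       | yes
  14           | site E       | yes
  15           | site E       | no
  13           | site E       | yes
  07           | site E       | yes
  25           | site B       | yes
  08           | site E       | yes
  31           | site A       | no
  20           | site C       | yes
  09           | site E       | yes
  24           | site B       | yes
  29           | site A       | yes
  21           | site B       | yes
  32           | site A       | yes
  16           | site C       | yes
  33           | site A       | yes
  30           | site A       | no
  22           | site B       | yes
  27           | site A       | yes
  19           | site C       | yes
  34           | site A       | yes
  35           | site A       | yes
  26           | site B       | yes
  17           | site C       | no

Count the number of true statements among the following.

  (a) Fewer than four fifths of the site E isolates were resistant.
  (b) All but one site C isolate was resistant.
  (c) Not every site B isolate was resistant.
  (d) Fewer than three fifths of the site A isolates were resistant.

2

(a) site E: |A| = 9, |A ∩ B| = 7; needs |A ∩ B| / |A| < 4/5 — true.
(b) site C: |A| = 5, |A ∩ B| = 4; needs |A ∖ B| = 1 — true.
(c) site B: |A| = 6, |A ∩ B| = 6; needs A ⊄ B (|A ∖ B| ≥ 1) — false.
(d) site A: |A| = 9, |A ∩ B| = 6; needs |A ∩ B| / |A| < 3/5 — false.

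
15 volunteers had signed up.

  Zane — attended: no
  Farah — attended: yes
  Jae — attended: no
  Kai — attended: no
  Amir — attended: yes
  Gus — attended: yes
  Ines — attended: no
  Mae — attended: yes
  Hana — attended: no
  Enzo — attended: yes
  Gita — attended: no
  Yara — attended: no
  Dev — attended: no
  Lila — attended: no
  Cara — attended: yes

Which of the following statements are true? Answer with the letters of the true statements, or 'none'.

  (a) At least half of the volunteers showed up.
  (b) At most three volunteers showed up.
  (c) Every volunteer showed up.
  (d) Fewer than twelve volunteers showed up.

(d)

|A| = 15, |A ∩ B| = 6, |A ∖ B| = 9.
(a) |A ∩ B| ≥ |A ∖ B|: fails.
(b) |A ∩ B| ≤ 3: fails.
(c) A ⊆ B, i.e. every element of A is in B (|A ∖ B| = 0): fails.
(d) |A ∩ B| < 12: holds.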